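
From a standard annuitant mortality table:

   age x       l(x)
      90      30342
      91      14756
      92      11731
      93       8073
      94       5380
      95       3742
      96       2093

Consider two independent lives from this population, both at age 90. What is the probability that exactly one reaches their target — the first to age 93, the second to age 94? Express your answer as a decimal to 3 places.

p₁ = l(93)/l(90) = 8073/30342 = 0.266067; p₂ = l(94)/l(90) = 5380/30342 = 0.177312.
P(exactly one) = p₁(1−p₂) + (1−p₁)p₂ = 0.218890 + 0.130135 = 0.349025.

0.349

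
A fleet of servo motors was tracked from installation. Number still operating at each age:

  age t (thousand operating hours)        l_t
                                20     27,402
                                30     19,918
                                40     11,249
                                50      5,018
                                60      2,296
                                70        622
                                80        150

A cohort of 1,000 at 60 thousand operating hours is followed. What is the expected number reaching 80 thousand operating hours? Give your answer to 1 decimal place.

65.3

The relevant probability is 150/2,296 = 0.065331.
Expected number = 1,000 × 0.065331 = 65.3.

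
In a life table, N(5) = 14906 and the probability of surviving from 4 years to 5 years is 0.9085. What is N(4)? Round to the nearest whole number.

N(4) = N(5) / p = 14906 / 0.9085 = 16407.

16407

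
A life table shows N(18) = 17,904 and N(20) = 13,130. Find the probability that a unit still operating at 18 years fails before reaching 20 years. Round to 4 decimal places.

P(fail before 20 | operational at 18) = 1 − N(20)/N(18) = 1 − 13,130/17,904 = (4,774)/17,904 = 0.266644.

0.2666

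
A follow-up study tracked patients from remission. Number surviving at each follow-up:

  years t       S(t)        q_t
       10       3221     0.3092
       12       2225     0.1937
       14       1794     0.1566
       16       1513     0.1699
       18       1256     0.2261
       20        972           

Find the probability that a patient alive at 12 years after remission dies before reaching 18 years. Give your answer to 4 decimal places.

0.4355

P(die before 18 | alive at 12) = 1 − S(18)/S(12) = 1 − 1256/2225 = (969)/2225 = 0.435506.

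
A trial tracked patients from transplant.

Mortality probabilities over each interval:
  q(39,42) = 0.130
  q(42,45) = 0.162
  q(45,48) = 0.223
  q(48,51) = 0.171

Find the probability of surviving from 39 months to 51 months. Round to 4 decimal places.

The overall survival probability is (1 − 0.130) × (1 − 0.162) × (1 − 0.223) × (1 − 0.171).
= 0.870 × 0.838 × 0.777 × 0.829 = 0.469612.

0.4696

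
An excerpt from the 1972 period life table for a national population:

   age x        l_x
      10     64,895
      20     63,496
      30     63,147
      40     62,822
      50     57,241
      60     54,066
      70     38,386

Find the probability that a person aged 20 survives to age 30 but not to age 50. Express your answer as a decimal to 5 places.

This is the probability of reaching 30 but not 50, conditional on being alive at 20: (l_30 − l_50) / l_20.
= (63,147 − 57,241) / 63,496 = 5,906 / 63,496 = 0.093014.

0.09301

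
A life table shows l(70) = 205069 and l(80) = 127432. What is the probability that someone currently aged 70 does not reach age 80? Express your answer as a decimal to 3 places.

0.379

P(die before 80 | alive at 70) = 1 − l(80)/l(70) = 1 − 127432/205069 = (77637)/205069 = 0.378590.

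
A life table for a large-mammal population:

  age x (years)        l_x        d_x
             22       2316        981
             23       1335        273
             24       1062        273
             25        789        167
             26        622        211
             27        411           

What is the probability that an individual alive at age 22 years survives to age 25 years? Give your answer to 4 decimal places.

The conditional survival probability is l_25/l_22 = 789/2316 = 0.340674.

0.3407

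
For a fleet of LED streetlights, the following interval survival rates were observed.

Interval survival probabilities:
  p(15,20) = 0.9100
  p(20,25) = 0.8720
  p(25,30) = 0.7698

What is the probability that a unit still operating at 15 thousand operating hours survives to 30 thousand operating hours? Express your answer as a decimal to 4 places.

Chaining the interval survival probabilities: 0.9100 × 0.8720 × 0.7698.
= 0.610852.

0.6109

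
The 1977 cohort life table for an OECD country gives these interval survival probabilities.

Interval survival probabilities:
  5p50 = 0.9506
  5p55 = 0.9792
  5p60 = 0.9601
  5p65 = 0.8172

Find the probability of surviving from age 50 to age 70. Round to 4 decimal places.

0.7303

20p50 = 0.9506 × 0.9792 × 0.9601 × 0.8172.
= 0.730321.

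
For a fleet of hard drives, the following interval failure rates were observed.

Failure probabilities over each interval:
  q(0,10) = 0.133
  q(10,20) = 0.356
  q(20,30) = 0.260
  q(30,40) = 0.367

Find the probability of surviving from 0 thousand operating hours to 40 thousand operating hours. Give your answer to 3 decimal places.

The overall survival probability is (1 − 0.133) × (1 − 0.356) × (1 − 0.260) × (1 − 0.367).
= 0.867 × 0.644 × 0.740 × 0.633 = 0.261541.

0.262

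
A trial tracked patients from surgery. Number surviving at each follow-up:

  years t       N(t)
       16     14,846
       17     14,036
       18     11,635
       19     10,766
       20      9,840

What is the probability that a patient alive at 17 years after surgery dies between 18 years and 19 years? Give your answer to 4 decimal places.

0.0619

This is the probability of reaching 18 but not 19, conditional on being alive at 17: (N(18) − N(19)) / N(17).
= (11,635 − 10,766) / 14,036 = 869 / 14,036 = 0.061912.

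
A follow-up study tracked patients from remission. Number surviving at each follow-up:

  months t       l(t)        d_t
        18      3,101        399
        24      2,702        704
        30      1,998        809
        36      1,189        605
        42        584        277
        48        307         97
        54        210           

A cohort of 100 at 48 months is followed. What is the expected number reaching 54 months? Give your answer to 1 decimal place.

The relevant probability is 210/307 = 0.684039.
Expected number = 100 × 0.684039 = 68.4.

68.4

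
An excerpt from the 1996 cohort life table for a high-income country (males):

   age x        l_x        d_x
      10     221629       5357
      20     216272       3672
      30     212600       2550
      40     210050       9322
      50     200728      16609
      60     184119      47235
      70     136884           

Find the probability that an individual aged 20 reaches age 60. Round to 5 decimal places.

0.85133

We want 40p20 = l_60/l_20.
The conditional survival probability is l_60/l_20 = 184119/216272 = 0.851331.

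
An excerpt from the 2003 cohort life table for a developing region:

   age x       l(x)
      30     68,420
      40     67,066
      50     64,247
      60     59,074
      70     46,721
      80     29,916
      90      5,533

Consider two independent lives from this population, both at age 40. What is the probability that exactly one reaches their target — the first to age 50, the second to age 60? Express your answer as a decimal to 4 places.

p₁ = l(50)/l(40) = 64,247/67,066 = 0.957967; p₂ = l(60)/l(40) = 59,074/67,066 = 0.880834.
P(exactly one) = p₁(1−p₂) + (1−p₁)p₂ = 0.114157 + 0.037024 = 0.151181.

0.1512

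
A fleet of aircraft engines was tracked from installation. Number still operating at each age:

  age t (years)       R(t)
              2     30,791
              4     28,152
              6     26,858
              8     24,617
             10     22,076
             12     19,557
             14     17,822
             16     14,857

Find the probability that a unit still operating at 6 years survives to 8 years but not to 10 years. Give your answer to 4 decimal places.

0.0946

This is the probability of reaching 8 but not 10, conditional on being operational at 6: (R(8) − R(10)) / R(6).
= (24,617 − 22,076) / 26,858 = 2,541 / 26,858 = 0.094609.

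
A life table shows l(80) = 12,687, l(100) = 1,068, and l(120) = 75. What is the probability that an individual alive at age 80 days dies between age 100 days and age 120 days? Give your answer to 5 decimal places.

0.07827

This is the probability of reaching 100 but not 120, conditional on being alive at 80: (l(100) − l(120)) / l(80).
= (1,068 − 75) / 12,687 = 993 / 12,687 = 0.078269.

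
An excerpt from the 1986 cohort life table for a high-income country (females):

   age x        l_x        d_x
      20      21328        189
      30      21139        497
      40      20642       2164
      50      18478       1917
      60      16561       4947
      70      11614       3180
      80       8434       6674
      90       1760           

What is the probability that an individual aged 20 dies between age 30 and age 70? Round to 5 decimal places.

This is the probability of reaching 30 but not 70, conditional on being alive at 20: (l_30 − l_70) / l_20.
= (21139 − 11614) / 21328 = 9525 / 21328 = 0.446596.

0.44660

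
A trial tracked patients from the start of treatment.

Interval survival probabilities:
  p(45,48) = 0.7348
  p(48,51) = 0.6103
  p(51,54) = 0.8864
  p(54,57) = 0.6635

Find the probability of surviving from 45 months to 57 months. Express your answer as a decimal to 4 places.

Survival from 45 to 57 is the product of surviving each interval: 0.7348 × 0.6103 × 0.8864 × 0.6635.
= 0.263744.

0.2637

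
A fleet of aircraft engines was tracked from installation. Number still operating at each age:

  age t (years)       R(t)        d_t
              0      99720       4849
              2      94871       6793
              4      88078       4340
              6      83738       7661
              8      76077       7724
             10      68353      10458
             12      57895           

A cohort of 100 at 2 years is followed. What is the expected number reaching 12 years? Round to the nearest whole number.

The relevant probability is 57895/94871 = 0.610250.
Expected number = 100 × 0.610250 = 61.

61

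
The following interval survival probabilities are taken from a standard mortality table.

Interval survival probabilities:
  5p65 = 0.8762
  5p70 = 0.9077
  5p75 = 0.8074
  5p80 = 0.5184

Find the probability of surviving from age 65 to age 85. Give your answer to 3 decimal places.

The overall survival probability is 0.8762 × 0.9077 × 0.8074 × 0.5184.
= 0.332889.

0.333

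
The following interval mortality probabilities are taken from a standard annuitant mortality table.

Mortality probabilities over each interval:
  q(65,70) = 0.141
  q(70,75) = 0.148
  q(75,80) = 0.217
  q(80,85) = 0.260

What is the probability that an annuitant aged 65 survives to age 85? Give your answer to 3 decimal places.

The overall survival probability is (1 − 0.141) × (1 − 0.148) × (1 − 0.217) × (1 − 0.260).
= 0.859 × 0.852 × 0.783 × 0.740 = 0.424059.

0.424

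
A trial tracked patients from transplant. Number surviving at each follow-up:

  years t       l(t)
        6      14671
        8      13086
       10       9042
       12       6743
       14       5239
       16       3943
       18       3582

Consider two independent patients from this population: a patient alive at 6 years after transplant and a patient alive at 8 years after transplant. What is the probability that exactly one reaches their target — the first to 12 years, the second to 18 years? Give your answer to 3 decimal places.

0.482

p₁ = l(12)/l(6) = 6743/14671 = 0.459614; p₂ = l(18)/l(8) = 3582/13086 = 0.273728.
P(exactly one) = p₁(1−p₂) + (1−p₁)p₂ = 0.333805 + 0.147919 = 0.481724.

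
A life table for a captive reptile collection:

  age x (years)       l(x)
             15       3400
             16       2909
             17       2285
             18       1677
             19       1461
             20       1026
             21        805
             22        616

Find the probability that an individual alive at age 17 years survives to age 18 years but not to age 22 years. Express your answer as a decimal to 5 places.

This is the probability of reaching 18 but not 22, conditional on being alive at 17: (l(18) − l(22)) / l(17).
= (1677 − 616) / 2285 = 1061 / 2285 = 0.464333.

0.46433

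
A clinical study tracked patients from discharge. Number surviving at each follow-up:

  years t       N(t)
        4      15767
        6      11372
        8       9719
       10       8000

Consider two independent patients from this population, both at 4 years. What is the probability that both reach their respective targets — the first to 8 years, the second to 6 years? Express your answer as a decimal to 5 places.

0.44459

p₁ = N(8)/N(4) = 9719/15767 = 0.616414; p₂ = N(6)/N(4) = 11372/15767 = 0.721253.
P(both) = p₁ × p₂ = 0.616414 × 0.721253 = 0.444590.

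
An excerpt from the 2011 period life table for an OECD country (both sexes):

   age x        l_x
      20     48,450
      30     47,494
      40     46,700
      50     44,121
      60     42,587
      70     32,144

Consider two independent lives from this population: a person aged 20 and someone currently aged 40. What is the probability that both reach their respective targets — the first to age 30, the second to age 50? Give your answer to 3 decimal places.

0.926

p₁ = l_30/l_20 = 47,494/48,450 = 0.980268; p₂ = l_50/l_40 = 44,121/46,700 = 0.944775.
P(both) = p₁ × p₂ = 0.980268 × 0.944775 = 0.926133.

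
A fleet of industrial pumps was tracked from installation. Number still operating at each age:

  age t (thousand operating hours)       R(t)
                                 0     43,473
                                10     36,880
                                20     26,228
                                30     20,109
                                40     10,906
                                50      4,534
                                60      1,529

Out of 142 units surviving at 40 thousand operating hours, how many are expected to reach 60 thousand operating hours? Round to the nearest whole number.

20

The relevant probability is 1,529/10,906 = 0.140198.
Expected number = 142 × 0.140198 = 20.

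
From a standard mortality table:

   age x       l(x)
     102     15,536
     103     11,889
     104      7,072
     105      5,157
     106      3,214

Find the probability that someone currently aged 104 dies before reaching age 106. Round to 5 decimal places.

0.54553

P(die before 106 | alive at 104) = 1 − l(106)/l(104) = 1 − 3,214/7,072 = (3,858)/7,072 = 0.545532.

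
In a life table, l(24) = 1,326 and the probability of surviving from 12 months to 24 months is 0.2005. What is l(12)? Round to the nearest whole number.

l(12) = l(24) / p = 1,326 / 0.2005 = 6613.

6613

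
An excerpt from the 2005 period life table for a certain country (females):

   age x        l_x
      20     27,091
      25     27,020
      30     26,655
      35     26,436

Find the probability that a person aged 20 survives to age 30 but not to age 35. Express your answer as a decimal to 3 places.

0.008

We want 10|5q20 = (l_30 − l_35)/l_20.
This is the probability of reaching 30 but not 35, conditional on being alive at 20: (l_30 − l_35) / l_20.
= (26,655 − 26,436) / 27,091 = 219 / 27,091 = 0.008084.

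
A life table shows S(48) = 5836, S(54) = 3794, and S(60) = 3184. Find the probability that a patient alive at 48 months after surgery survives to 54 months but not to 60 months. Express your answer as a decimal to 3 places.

0.105

This is the probability of reaching 54 but not 60, conditional on being alive at 48: (S(54) − S(60)) / S(48).
= (3794 − 3184) / 5836 = 610 / 5836 = 0.104524.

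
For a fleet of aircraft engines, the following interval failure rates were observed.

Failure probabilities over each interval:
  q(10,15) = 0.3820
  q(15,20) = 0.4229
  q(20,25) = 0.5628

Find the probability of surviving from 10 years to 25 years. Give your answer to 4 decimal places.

0.1559

The overall survival probability is (1 − 0.3820) × (1 − 0.4229) × (1 − 0.5628).
= 0.6180 × 0.5771 × 0.4372 = 0.155926.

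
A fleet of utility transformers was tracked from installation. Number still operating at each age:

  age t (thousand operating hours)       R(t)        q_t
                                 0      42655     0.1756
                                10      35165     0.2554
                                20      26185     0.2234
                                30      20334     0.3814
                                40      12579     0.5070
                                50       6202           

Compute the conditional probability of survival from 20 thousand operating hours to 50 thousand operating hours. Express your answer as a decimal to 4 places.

The conditional survival probability is R(50)/R(20) = 6202/26185 = 0.236853.

0.2369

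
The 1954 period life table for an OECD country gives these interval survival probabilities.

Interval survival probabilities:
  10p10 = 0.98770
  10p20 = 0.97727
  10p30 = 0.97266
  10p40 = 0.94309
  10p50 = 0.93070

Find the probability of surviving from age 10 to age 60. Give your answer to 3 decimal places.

0.824

Chaining the interval survival probabilities: 0.98770 × 0.97727 × 0.97266 × 0.94309 × 0.93070.
= 0.824069.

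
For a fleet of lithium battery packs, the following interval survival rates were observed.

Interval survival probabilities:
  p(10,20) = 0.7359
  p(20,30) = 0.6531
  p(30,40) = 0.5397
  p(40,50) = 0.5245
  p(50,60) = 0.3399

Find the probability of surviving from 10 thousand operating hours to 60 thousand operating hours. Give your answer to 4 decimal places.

P(survive 10→60) = 0.7359 × 0.6531 × 0.5397 × 0.5245 × 0.3399.
= 0.046243.

0.0462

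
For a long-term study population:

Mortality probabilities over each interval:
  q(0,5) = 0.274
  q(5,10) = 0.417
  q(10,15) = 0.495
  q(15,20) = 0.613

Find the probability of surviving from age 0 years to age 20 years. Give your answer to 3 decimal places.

0.083

The overall survival probability is (1 − 0.274) × (1 − 0.417) × (1 − 0.495) × (1 − 0.613).
= 0.726 × 0.583 × 0.505 × 0.387 = 0.082719.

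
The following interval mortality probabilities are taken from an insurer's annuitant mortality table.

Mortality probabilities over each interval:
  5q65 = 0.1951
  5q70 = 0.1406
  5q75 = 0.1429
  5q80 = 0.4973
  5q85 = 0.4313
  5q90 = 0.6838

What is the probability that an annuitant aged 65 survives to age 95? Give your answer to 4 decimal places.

0.0536

The overall survival probability is (1 − 0.1951) × (1 − 0.1406) × (1 − 0.1429) × (1 − 0.4973) × (1 − 0.4313) × (1 − 0.6838).
= 0.8049 × 0.8594 × 0.8571 × 0.5027 × 0.5687 × 0.3162 = 0.053595.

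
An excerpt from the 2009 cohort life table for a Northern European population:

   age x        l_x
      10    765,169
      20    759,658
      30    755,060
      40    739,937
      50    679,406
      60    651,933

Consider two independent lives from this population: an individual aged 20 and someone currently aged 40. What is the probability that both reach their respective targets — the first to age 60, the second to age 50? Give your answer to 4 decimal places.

0.7880

p₁ = l_60/l_20 = 651,933/759,658 = 0.858193; p₂ = l_50/l_40 = 679,406/739,937 = 0.918194.
P(both) = p₁ × p₂ = 0.858193 × 0.918194 = 0.787988.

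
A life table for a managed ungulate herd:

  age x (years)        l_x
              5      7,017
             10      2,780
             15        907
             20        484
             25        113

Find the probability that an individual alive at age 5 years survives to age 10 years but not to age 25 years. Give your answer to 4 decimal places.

0.3801

This is the probability of reaching 10 but not 25, conditional on being alive at 5: (l_10 − l_25) / l_5.
= (2,780 − 113) / 7,017 = 2,667 / 7,017 = 0.380077.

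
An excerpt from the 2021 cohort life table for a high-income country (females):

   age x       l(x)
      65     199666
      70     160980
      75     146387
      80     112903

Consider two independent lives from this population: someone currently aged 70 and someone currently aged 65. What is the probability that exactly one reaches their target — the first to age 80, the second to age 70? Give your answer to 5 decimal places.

p₁ = l(80)/l(70) = 112903/160980 = 0.701348; p₂ = l(70)/l(65) = 160980/199666 = 0.806246.
P(exactly one) = p₁(1−p₂) + (1−p₁)p₂ = 0.135889 + 0.240787 = 0.376676.

0.37668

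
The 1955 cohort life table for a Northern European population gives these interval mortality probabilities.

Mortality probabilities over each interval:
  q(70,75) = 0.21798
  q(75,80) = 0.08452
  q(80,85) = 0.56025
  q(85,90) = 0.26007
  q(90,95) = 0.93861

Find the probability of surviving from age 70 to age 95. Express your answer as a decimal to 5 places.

The overall survival probability is (1 − 0.21798) × (1 − 0.08452) × (1 − 0.56025) × (1 − 0.26007) × (1 − 0.93861).
= 0.78202 × 0.91548 × 0.43975 × 0.73993 × 0.06139 = 0.014301.

0.01430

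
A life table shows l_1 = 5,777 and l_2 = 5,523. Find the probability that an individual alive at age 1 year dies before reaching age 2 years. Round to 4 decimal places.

P(die before 2 | alive at 1) = 1 − l_2/l_1 = 1 − 5,523/5,777 = (254)/5,777 = 0.043967.

0.0440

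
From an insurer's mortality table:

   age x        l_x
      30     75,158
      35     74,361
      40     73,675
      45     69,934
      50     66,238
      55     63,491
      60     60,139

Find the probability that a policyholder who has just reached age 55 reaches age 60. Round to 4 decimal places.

0.9472

The conditional survival probability is l_60/l_55 = 60,139/63,491 = 0.947205.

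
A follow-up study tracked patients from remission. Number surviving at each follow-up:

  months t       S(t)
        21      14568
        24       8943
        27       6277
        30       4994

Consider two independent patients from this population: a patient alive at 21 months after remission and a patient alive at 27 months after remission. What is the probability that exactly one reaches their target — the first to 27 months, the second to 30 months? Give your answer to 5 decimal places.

p₁ = S(27)/S(21) = 6277/14568 = 0.430876; p₂ = S(30)/S(27) = 4994/6277 = 0.795603.
P(exactly one) = p₁(1−p₂) + (1−p₁)p₂ = 0.088070 + 0.452797 = 0.540867.

0.54087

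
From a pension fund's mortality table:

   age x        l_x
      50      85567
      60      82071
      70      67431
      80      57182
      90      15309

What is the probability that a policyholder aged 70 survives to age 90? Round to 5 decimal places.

0.22703

The conditional survival probability is l_90/l_70 = 15309/67431 = 0.227032.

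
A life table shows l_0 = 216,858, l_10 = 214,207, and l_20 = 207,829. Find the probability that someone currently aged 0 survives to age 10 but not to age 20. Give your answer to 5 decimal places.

We want 10|10q0 = (l_10 − l_20)/l_0.
This is the probability of reaching 10 but not 20, conditional on being alive at 0: (l_10 − l_20) / l_0.
= (214,207 − 207,829) / 216,858 = 6,378 / 216,858 = 0.029411.

0.02941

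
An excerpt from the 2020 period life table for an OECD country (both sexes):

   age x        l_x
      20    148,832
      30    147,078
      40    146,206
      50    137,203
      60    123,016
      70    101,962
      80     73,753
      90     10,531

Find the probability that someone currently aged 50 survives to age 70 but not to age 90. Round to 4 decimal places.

0.6664

We want 20|20q50 = (l_70 − l_90)/l_50.
This is the probability of reaching 70 but not 90, conditional on being alive at 50: (l_70 − l_90) / l_50.
= (101,962 − 10,531) / 137,203 = 91,431 / 137,203 = 0.666392.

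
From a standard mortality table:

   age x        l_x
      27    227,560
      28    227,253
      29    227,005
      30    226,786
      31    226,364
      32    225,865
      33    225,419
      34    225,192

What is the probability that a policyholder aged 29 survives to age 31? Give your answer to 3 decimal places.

We want 2p29 = l_31/l_29.
The conditional survival probability is l_31/l_29 = 226,364/227,005 = 0.997176.

0.997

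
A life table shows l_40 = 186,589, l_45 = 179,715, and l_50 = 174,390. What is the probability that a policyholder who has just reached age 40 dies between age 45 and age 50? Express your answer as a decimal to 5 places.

This is the probability of reaching 45 but not 50, conditional on being alive at 40: (l_45 − l_50) / l_40.
= (179,715 − 174,390) / 186,589 = 5,325 / 186,589 = 0.028539.

0.02854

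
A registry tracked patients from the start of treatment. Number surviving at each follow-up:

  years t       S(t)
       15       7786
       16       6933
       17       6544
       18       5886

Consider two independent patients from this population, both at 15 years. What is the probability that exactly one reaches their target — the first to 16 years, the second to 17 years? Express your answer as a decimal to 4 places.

0.2341

p₁ = S(16)/S(15) = 6933/7786 = 0.890444; p₂ = S(17)/S(15) = 6544/7786 = 0.840483.
P(exactly one) = p₁(1−p₂) + (1−p₁)p₂ = 0.142041 + 0.092080 = 0.234121.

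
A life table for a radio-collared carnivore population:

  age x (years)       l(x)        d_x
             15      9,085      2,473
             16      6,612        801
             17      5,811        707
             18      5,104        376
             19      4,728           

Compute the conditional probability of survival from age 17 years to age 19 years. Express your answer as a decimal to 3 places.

0.814

The conditional survival probability is l(19)/l(17) = 4,728/5,811 = 0.813629.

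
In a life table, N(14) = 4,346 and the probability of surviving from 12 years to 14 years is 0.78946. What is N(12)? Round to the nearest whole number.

5505

N(12) = N(14) / p = 4,346 / 0.78946 = 5505.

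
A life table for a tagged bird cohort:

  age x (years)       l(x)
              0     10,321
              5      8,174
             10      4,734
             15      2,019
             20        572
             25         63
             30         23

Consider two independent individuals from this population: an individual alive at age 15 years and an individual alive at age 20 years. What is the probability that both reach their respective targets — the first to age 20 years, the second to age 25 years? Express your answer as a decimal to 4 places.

0.0312

p₁ = l(20)/l(15) = 572/2,019 = 0.283309; p₂ = l(25)/l(20) = 63/572 = 0.110140.
P(both) = p₁ × p₂ = 0.283309 × 0.110140 = 0.031204.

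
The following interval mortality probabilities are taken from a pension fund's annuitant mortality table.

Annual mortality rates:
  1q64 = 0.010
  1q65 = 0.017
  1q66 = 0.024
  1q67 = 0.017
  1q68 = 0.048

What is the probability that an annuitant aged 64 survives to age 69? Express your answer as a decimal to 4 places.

5p64 = (1 − 0.010) × (1 − 0.017) × (1 − 0.024) × (1 − 0.017) × (1 − 0.048).
= 0.990 × 0.983 × 0.976 × 0.983 × 0.952 = 0.888851.

0.8889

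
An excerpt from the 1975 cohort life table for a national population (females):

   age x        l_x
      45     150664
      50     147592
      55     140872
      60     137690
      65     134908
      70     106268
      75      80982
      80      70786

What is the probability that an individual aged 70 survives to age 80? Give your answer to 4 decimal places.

0.6661

We want 10p70 = l_80/l_70.
The conditional survival probability is l_80/l_70 = 70786/106268 = 0.666108.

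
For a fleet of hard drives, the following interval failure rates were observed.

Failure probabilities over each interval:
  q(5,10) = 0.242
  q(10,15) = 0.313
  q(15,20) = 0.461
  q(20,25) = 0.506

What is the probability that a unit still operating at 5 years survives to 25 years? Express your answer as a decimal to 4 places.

0.1387

The overall survival probability is (1 − 0.242) × (1 − 0.313) × (1 − 0.461) × (1 − 0.506).
= 0.758 × 0.687 × 0.539 × 0.494 = 0.138657.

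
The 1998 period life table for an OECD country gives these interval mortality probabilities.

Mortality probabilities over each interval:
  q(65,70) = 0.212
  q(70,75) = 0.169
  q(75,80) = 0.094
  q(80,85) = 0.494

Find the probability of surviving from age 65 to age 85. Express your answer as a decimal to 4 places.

P(survive 65→85) = (1 − 0.212) × (1 − 0.169) × (1 − 0.094) × (1 − 0.494).
= 0.788 × 0.831 × 0.906 × 0.506 = 0.300197.

0.3002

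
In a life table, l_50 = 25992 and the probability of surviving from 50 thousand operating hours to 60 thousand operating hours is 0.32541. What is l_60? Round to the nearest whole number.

8458

l_60 = l_50 × p = 25992 × 0.32541 = 8458.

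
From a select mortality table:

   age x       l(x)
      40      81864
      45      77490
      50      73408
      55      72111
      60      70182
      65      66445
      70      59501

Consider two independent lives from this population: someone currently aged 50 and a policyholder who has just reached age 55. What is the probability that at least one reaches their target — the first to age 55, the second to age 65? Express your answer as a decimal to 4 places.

0.9986

p₁ = l(55)/l(50) = 72111/73408 = 0.982332; p₂ = l(65)/l(55) = 66445/72111 = 0.921427.
P(at least one) = 1 − (1−p₁)(1−p₂) = 1 − 0.017668 × 0.078573 = 0.998612.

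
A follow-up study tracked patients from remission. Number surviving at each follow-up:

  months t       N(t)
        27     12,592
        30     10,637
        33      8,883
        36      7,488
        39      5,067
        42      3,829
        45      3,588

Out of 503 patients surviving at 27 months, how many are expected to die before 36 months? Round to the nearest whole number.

The relevant probability is 1 − 7,488/12,592 = 0.405337.
Expected number = 503 × 0.405337 = 204.

204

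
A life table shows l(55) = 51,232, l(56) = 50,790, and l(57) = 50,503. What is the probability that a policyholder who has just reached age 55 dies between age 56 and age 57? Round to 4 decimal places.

0.0056

This is the probability of reaching 56 but not 57, conditional on being alive at 55: (l(56) − l(57)) / l(55).
= (50,790 − 50,503) / 51,232 = 287 / 51,232 = 0.005602.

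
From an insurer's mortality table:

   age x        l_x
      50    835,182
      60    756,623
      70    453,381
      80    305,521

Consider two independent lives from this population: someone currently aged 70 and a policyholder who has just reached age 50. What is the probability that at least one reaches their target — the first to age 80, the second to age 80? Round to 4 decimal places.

p₁ = l_80/l_70 = 305,521/453,381 = 0.673873; p₂ = l_80/l_50 = 305,521/835,182 = 0.365814.
P(at least one) = 1 − (1−p₁)(1−p₂) = 1 − 0.326127 × 0.634186 = 0.793175.

0.7932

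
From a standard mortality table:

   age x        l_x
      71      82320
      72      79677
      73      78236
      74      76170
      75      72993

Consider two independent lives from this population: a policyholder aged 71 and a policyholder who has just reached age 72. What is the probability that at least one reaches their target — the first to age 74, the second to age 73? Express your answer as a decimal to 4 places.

p₁ = l_74/l_71 = 76170/82320 = 0.925292; p₂ = l_73/l_72 = 78236/79677 = 0.981914.
P(at least one) = 1 − (1−p₁)(1−p₂) = 1 − 0.074708 × 0.018086 = 0.998649.

0.9986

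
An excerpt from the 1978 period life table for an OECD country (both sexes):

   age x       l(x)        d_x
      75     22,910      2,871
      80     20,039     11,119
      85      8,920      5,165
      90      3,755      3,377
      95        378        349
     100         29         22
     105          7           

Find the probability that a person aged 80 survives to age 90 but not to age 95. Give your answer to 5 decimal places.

0.16852

This is the probability of reaching 90 but not 95, conditional on being alive at 80: (l(90) − l(95)) / l(80).
= (3,755 − 378) / 20,039 = 3,377 / 20,039 = 0.168521.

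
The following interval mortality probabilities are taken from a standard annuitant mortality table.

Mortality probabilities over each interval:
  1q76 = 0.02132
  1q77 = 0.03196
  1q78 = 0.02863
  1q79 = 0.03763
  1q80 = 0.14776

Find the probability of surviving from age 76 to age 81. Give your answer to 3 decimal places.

Survival from 76 to 81 is the product of surviving each interval: (1 − 0.02132) × (1 − 0.03196) × (1 − 0.02863) × (1 − 0.03763) × (1 − 0.14776).
= 0.97868 × 0.96804 × 0.97137 × 0.96237 × 0.85224 = 0.754784.

0.755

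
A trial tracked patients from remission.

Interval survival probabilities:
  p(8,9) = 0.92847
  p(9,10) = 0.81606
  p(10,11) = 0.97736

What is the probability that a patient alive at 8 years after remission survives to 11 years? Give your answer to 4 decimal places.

0.7405

Chaining the interval survival probabilities: 0.92847 × 0.81606 × 0.97736.
= 0.740533.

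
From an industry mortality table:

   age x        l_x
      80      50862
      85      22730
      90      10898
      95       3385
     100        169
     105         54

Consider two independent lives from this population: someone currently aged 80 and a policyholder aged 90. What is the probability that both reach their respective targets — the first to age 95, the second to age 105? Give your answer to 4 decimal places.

0.0003

p₁ = l_95/l_80 = 3385/50862 = 0.066553; p₂ = l_105/l_90 = 54/10898 = 0.004955.
P(both) = p₁ × p₂ = 0.066553 × 0.004955 = 0.000330.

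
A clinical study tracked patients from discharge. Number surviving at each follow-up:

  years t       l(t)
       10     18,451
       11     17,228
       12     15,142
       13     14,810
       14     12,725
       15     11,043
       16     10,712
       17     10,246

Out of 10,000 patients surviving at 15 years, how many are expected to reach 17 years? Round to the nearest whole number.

The relevant probability is 10,246/11,043 = 0.927828.
Expected number = 10,000 × 0.927828 = 9278.

9278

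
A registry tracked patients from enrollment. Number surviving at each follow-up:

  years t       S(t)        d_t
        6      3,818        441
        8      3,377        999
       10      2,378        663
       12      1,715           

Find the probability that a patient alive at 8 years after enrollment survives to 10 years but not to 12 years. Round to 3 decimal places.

0.196

This is the probability of reaching 10 but not 12, conditional on being alive at 8: (S(10) − S(12)) / S(8).
= (2,378 − 1,715) / 3,377 = 663 / 3,377 = 0.196328.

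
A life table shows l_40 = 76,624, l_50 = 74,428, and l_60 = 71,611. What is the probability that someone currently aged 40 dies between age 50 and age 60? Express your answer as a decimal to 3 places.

0.037

We want 10|10q40 = (l_50 − l_60)/l_40.
This is the probability of reaching 50 but not 60, conditional on being alive at 40: (l_50 − l_60) / l_40.
= (74,428 − 71,611) / 76,624 = 2,817 / 76,624 = 0.036764.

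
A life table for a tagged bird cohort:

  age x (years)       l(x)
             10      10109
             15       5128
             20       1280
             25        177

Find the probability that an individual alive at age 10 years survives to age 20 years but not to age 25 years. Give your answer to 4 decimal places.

This is the probability of reaching 20 but not 25, conditional on being alive at 10: (l(20) − l(25)) / l(10).
= (1280 − 177) / 10109 = 1103 / 10109 = 0.109111.

0.1091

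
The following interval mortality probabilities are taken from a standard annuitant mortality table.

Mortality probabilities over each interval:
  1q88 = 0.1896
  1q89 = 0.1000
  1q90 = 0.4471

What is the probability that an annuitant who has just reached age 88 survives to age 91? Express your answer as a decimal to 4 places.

0.4033

Survival from 88 to 91 is the product of surviving each interval: (1 − 0.1896) × (1 − 0.1000) × (1 − 0.4471).
= 0.8104 × 0.9000 × 0.5529 = 0.403263.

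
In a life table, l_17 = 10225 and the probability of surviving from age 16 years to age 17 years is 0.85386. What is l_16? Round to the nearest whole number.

11975

l_16 = l_17 / p = 10225 / 0.85386 = 11975.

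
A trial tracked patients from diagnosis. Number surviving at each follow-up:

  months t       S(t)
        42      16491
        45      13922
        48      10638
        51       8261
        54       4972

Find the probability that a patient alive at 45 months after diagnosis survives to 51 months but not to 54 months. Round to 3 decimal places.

This is the probability of reaching 51 but not 54, conditional on being alive at 45: (S(51) − S(54)) / S(45).
= (8261 − 4972) / 13922 = 3289 / 13922 = 0.236245.

0.236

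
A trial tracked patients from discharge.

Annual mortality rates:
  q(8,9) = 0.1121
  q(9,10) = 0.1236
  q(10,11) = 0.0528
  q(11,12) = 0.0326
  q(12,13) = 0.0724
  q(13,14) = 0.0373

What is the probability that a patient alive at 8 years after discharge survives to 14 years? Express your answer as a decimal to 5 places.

0.63675

P(survive 8→14) = (1 − 0.1121) × (1 − 0.1236) × (1 − 0.0528) × (1 − 0.0326) × (1 − 0.0724) × (1 − 0.0373).
= 0.8879 × 0.8764 × 0.9472 × 0.9674 × 0.9276 × 0.9627 = 0.636746.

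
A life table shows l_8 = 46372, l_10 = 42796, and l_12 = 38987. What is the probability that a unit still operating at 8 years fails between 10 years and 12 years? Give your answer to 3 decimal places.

0.082

This is the probability of reaching 10 but not 12, conditional on being operational at 8: (l_10 − l_12) / l_8.
= (42796 − 38987) / 46372 = 3809 / 46372 = 0.082140.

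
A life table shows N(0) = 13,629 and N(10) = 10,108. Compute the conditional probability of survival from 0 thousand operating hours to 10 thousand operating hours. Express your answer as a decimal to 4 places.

The conditional survival probability is N(10)/N(0) = 10,108/13,629 = 0.741654.

0.7417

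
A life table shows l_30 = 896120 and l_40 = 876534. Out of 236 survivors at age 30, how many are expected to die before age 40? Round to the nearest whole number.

5

The relevant probability is 1 − 876534/896120 = 0.021856.
Expected number = 236 × 0.021856 = 5.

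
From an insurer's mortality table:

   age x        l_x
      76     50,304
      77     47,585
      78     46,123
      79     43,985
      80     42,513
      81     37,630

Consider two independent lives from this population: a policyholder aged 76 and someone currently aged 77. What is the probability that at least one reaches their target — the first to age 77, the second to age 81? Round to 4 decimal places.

0.9887

p₁ = l_77/l_76 = 47,585/50,304 = 0.945949; p₂ = l_81/l_77 = 37,630/47,585 = 0.790795.
P(at least one) = 1 − (1−p₁)(1−p₂) = 1 − 0.054051 × 0.209205 = 0.988692.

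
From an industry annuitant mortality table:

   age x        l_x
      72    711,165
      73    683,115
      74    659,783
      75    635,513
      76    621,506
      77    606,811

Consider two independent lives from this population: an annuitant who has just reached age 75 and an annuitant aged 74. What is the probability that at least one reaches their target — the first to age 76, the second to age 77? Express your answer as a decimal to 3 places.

p₁ = l_76/l_75 = 621,506/635,513 = 0.977960; p₂ = l_77/l_74 = 606,811/659,783 = 0.919713.
P(at least one) = 1 − (1−p₁)(1−p₂) = 1 − 0.022040 × 0.080287 = 0.998230.

0.998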